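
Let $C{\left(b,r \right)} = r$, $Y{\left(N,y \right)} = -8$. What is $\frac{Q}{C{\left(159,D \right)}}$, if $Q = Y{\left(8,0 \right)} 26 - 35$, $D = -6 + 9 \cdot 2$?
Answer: $- \frac{81}{4} \approx -20.25$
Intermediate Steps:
$D = 12$ ($D = -6 + 18 = 12$)
$Q = -243$ ($Q = \left(-8\right) 26 - 35 = -208 - 35 = -243$)
$\frac{Q}{C{\left(159,D \right)}} = - \frac{243}{12} = \left(-243\right) \frac{1}{12} = - \frac{81}{4}$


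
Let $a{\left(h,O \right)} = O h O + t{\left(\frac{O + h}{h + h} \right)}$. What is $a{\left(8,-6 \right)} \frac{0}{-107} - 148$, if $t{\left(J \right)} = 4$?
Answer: $-148$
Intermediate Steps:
$a{\left(h,O \right)} = 4 + h O^{2}$ ($a{\left(h,O \right)} = O h O + 4 = h O^{2} + 4 = 4 + h O^{2}$)
$a{\left(8,-6 \right)} \frac{0}{-107} - 148 = \left(4 + 8 \left(-6\right)^{2}\right) \frac{0}{-107} - 148 = \left(4 + 8 \cdot 36\right) 0 \left(- \frac{1}{107}\right) - 148 = \left(4 + 288\right) 0 - 148 = 292 \cdot 0 - 148 = 0 - 148 = -148$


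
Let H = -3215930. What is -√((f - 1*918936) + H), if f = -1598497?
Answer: -I*√5733363 ≈ -2394.4*I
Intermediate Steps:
-√((f - 1*918936) + H) = -√((-1598497 - 1*918936) - 3215930) = -√((-1598497 - 918936) - 3215930) = -√(-2517433 - 3215930) = -√(-5733363) = -I*√5733363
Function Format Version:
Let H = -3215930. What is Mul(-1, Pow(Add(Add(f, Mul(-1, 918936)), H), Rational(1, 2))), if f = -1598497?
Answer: Mul(-1, I, Pow(5733363, Rational(1, 2))) ≈ Mul(-2394.4, I)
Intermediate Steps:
Mul(-1, Pow(Add(Add(f, Mul(-1, 918936)), H), Rational(1, 2))) = Mul(-1, Pow(Add(Add(-1598497, Mul(-1, 918936)), -3215930), Rational(1, 2))) = Mul(-1, Pow(Add(Add(-1598497, -918936), -3215930), Rational(1, 2))) = Mul(-1, Pow(Add(-2517433, -3215930), Rational(1, 2))) = Mul(-1, Pow(-5733363, Rational(1, 2))) = Mul(-1, Mul(I, Pow(5733363, Rational(1, 2)))) = Mul(-1, I, Pow(5733363, Rational(1, 2)))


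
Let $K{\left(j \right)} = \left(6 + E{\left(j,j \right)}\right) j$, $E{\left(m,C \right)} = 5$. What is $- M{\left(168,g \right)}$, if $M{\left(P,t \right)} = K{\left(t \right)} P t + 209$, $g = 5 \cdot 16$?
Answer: $-11827409$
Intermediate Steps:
$g = 80$
$K{\left(j \right)} = 11 j$ ($K{\left(j \right)} = \left(6 + 5\right) j = 11 j$)
$M{\left(P,t \right)} = 209 + 11 P t^{2}$ ($M{\left(P,t \right)} = 11 t P t + 209 = 11 P t t + 209 = 11 P t^{2} + 209 = 209 + 11 P t^{2}$)
$- M{\left(168,g \right)} = - (209 + 11 \cdot 168 \cdot 80^{2}) = - (209 + 11 \cdot 168 \cdot 6400) = - (209 + 11827200) = \left(-1\right) 11827409 = -11827409$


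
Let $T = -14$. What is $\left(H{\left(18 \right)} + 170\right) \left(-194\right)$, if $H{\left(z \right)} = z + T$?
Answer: $-33756$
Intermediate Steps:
$H{\left(z \right)} = -14 + z$ ($H{\left(z \right)} = z - 14 = -14 + z$)
$\left(H{\left(18 \right)} + 170\right) \left(-194\right) = \left(\left(-14 + 18\right) + 170\right) \left(-194\right) = \left(4 + 170\right) \left(-194\right) = 174 \left(-194\right) = -33756$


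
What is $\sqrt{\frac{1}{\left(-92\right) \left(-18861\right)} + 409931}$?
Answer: $\frac{17 \sqrt{1067721561022071}}{867606} \approx 640.26$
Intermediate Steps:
$\sqrt{\frac{1}{\left(-92\right) \left(-18861\right)} + 409931} = \sqrt{\frac{1}{1735212} + 409931} = \sqrt{\frac{711317190373}{1735212}} = \frac{17 \sqrt{1067721561022071}}{867606}$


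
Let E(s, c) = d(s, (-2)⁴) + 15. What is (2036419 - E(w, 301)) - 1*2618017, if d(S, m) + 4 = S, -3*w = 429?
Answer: -581466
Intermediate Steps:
w = -143 (w = -⅓*429 = -143)
d(S, m) = -4 + S
E(s, c) = 11 + s (E(s, c) = (-4 + s) + 15 = 11 + s)
(2036419 - E(w, 301)) - 1*2618017 = (2036419 - (11 - 143)) - 1*2618017 = (2036419 - 1*(-132)) - 2618017 = (2036419 + 132) - 2618017 = 2036551 - 2618017 = -581466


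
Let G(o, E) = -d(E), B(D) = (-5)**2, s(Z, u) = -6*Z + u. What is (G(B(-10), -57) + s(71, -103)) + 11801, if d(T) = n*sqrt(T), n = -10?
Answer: 11272 + 10*I*sqrt(57) ≈ 11272.0 + 75.498*I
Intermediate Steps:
s(Z, u) = u - 6*Z
d(T) = -10*sqrt(T)
B(D) = 25
G(o, E) = 10*sqrt(E) (G(o, E) = -(-10)*sqrt(E) = 10*sqrt(E))
(G(B(-10), -57) + s(71, -103)) + 11801 = (10*sqrt(-57) + (-103 - 6*71)) + 11801 = (10*(I*sqrt(57)) + (-103 - 426)) + 11801 = (10*I*sqrt(57) - 529) + 11801 = (-529 + 10*I*sqrt(57)) + 11801 = 11272 + 10*I*sqrt(57)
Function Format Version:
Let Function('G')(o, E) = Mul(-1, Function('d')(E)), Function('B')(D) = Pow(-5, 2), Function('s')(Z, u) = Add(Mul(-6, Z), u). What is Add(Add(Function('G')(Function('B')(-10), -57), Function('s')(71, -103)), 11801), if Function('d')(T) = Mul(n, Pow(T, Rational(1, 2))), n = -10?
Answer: Add(11272, Mul(10, I, Pow(57, Rational(1, 2)))) ≈ Add(11272., Mul(75.498, I))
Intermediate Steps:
Function('s')(Z, u) = Add(u, Mul(-6, Z))
Function('d')(T) = Mul(-10, Pow(T, Rational(1, 2)))
Function('B')(D) = 25
Function('G')(o, E) = Mul(10, Pow(E, Rational(1, 2))) (Function('G')(o, E) = Mul(-1, Mul(-10, Pow(E, Rational(1, 2)))) = Mul(10, Pow(E, Rational(1, 2))))
Add(Add(Function('G')(Function('B')(-10), -57), Function('s')(71, -103)), 11801) = Add(Add(Mul(10, Pow(-57, Rational(1, 2))), Add(-103, Mul(-6, 71))), 11801) = Add(Add(Mul(10, Mul(I, Pow(57, Rational(1, 2)))), Add(-103, -426)), 11801) = Add(Add(Mul(10, I, Pow(57, Rational(1, 2))), -529), 11801) = Add(Add(-529, Mul(10, I, Pow(57, Rational(1, 2)))), 11801) = Add(11272, Mul(10, I, Pow(57, Rational(1, 2))))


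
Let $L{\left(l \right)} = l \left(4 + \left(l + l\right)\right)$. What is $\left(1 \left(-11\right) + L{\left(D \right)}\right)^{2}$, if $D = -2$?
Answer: $121$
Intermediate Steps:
$L{\left(l \right)} = l \left(4 + 2 l\right)$
$\left(1 \left(-11\right) + L{\left(D \right)}\right)^{2} = \left(1 \left(-11\right) + 2 \left(-2\right) \left(2 - 2\right)\right)^{2} = \left(-11 + 2 \left(-2\right) 0\right)^{2} = \left(-11 + 0\right)^{2} = \left(-11\right)^{2} = 121$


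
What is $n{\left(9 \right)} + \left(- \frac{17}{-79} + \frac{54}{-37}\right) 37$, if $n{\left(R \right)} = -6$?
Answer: $- \frac{4111}{79} \approx -52.038$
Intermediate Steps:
$n{\left(9 \right)} + \left(- \frac{17}{-79} + \frac{54}{-37}\right) 37 = -6 + \left(- \frac{17}{-79} + \frac{54}{-37}\right) 37 = -6 + \left(\left(-17\right) \left(- \frac{1}{79}\right) + 54 \left(- \frac{1}{37}\right)\right) 37 = -6 + \left(\frac{17}{79} - \frac{54}{37}\right) 37 = -6 - \frac{3637}{79} = - \frac{4111}{79}$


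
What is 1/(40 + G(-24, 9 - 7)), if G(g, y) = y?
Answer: 1/42 ≈ 0.023810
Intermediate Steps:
1/(40 + G(-24, 9 - 7)) = 1/(40 + (9 - 7)) = 1/(40 + 2) = 1/42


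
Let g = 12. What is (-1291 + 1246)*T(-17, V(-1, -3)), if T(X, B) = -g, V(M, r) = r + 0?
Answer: 540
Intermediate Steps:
V(M, r) = r
T(X, B) = -12 (T(X, B) = -1*12 = -12)
(-1291 + 1246)*T(-17, V(-1, -3)) = (-1291 + 1246)*(-12) = -45*(-12) = 540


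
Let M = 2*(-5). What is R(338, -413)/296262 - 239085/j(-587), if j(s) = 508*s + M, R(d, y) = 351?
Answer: 218939724/272676253 ≈ 0.80293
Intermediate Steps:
M = -10
j(s) = -10 + 508*s (j(s) = 508*s - 10 = -10 + 508*s)
R(338, -413)/296262 - 239085/j(-587) = 351/296262 - 239085/(-10 + 508*(-587)) = 351*(1/296262) - 239085/(-10 - 298196) = 39/32918 - 239085/(-298206) = 39/32918 - 239085*(-1/298206) = 39/32918 + 26565/33134 = 218939724/272676253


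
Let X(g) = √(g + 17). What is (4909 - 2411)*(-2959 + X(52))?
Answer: -7391582 + 2498*√69 ≈ -7.3708e+6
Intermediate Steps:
X(g) = √(17 + g)
(4909 - 2411)*(-2959 + X(52)) = (4909 - 2411)*(-2959 + √(17 + 52)) = 2498*(-2959 + √69) = -7391582 + 2498*√69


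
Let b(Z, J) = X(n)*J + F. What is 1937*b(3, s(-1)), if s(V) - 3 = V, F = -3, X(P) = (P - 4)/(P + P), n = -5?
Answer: -11622/5 ≈ -2324.4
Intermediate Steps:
X(P) = (-4 + P)/(2*P) (X(P) = (-4 + P)/((2*P)) = (-4 + P)*(1/(2*P)) = (-4 + P)/(2*P))
s(V) = 3 + V
b(Z, J) = -3 + 9*J/10 (b(Z, J) = ((½)*(-4 - 5)/(-5))*J - 3 = ((½)*(-⅕)*(-9))*J - 3 = 9*J/10 - 3 = -3 + 9*J/10)
1937*b(3, s(-1)) = 1937*(-3 + 9*(3 - 1)/10) = 1937*(-3 + (9/10)*2) = 1937*(-3 + 9/5) = 1937*(-6/5) = -11622/5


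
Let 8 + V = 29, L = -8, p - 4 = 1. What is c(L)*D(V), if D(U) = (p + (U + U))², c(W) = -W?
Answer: 17672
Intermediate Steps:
p = 5 (p = 4 + 1 = 5)
V = 21 (V = -8 + 29 = 21)
D(U) = (5 + 2*U)² (D(U) = (5 + (U + U))² = (5 + 2*U)²)
c(L)*D(V) = (-1*(-8))*(5 + 2*21)² = 8*(5 + 42)² = 8*47² = 8*2209 = 17672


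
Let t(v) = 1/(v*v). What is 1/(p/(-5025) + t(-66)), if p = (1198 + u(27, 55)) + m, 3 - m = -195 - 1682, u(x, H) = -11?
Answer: -7296300/4451609 ≈ -1.6390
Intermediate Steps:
t(v) = v⁻² (t(v) = 1/(v²) = v⁻²)
m = 1880 (m = 3 - (-195 - 1682) = 3 - 1*(-1877) = 3 + 1877 = 1880)
p = 3067 (p = (1198 - 11) + 1880 = 1187 + 1880 = 3067)
1/(p/(-5025) + t(-66)) = 1/(3067/(-5025) + (-66)⁻²) = 1/(3067*(-1/5025) + 1/4356) = 1/(-3067/5025 + 1/4356) = 1/(-4451609/7296300) = -7296300/4451609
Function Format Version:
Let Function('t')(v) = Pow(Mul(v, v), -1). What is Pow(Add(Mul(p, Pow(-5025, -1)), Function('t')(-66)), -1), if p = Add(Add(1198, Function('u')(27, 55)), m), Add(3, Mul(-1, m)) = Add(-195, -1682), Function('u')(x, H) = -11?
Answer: Rational(-7296300, 4451609) ≈ -1.6390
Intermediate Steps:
Function('t')(v) = Pow(v, -2) (Function('t')(v) = Pow(Pow(v, 2), -1) = Pow(v, -2))
m = 1880 (m = Add(3, Mul(-1, Add(-195, -1682))) = Add(3, Mul(-1, -1877)) = Add(3, 1877) = 1880)
p = 3067 (p = Add(Add(1198, -11), 1880) = Add(1187, 1880) = 3067)
Pow(Add(Mul(p, Pow(-5025, -1)), Function('t')(-66)), -1) = Pow(Add(Mul(3067, Pow(-5025, -1)), Pow(-66, -2)), -1) = Pow(Add(Mul(3067, Rational(-1, 5025)), Rational(1, 4356)), -1) = Pow(Add(Rational(-3067, 5025), Rational(1, 4356)), -1) = Pow(Rational(-4451609, 7296300), -1) = Rational(-7296300, 4451609)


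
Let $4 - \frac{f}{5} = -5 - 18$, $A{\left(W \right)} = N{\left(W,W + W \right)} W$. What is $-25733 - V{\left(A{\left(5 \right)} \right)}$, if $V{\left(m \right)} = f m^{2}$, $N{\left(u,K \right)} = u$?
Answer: $-110108$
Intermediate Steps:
$A{\left(W \right)} = W^{2}$ ($A{\left(W \right)} = W W = W^{2}$)
$f = 135$ ($f = 20 - 5 \left(-5 - 18\right) = 20 - -115 = 20 + 115 = 135$)
$V{\left(m \right)} = 135 m^{2}$
$-25733 - V{\left(A{\left(5 \right)} \right)} = -25733 - 135 \left(5^{2}\right)^{2} = -25733 - 135 \cdot 25^{2} = -25733 - 135 \cdot 625 = -25733 - 84375 = -110108$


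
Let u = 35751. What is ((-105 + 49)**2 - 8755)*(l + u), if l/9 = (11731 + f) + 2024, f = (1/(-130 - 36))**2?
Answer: -24703650218115/27556 ≈ -8.9649e+8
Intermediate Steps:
f = 1/27556 (f = (1/(-166))**2 = (-1/166)**2 = 1/27556 ≈ 3.6290e-5)
l = 3411295029/27556 (l = 9*((11731 + 1/27556) + 2024) = 9*(323259437/27556 + 2024) = 9*(379032781/27556) = 3411295029/27556 ≈ 1.2380e+5)
((-105 + 49)**2 - 8755)*(l + u) = ((-105 + 49)**2 - 8755)*(3411295029/27556 + 35751) = ((-56)**2 - 8755)*(4396449585/27556) = (3136 - 8755)*(4396449585/27556) = -5619*4396449585/27556 = -24703650218115/27556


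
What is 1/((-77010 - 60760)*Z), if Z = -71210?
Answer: 1/9810601700 ≈ 1.0193e-10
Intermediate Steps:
1/((-77010 - 60760)*Z) = 1/(-77010 - 60760*(-71210)) = -1/71210/(-137770) = -1/137770*(-1/71210) = 1/9810601700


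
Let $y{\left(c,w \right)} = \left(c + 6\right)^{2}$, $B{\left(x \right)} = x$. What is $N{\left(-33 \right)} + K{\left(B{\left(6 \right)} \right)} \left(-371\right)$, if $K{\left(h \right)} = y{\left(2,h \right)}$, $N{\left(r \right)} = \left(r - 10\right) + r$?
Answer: $-23820$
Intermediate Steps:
$N{\left(r \right)} = -10 + 2 r$ ($N{\left(r \right)} = \left(-10 + r\right) + r = -10 + 2 r$)
$y{\left(c,w \right)} = \left(6 + c\right)^{2}$
$K{\left(h \right)} = 64$ ($K{\left(h \right)} = \left(6 + 2\right)^{2} = 8^{2} = 64$)
$N{\left(-33 \right)} + K{\left(B{\left(6 \right)} \right)} \left(-371\right) = \left(-10 + 2 \left(-33\right)\right) + 64 \left(-371\right) = \left(-10 - 66\right) - 23744 = -76 - 23744 = -23820$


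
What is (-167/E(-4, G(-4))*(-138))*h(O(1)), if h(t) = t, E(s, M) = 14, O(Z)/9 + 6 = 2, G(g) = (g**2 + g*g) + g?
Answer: -414828/7 ≈ -59261.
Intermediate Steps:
G(g) = g + 2*g**2 (G(g) = (g**2 + g**2) + g = 2*g**2 + g = g + 2*g**2)
O(Z) = -36 (O(Z) = -54 + 9*2 = -54 + 18 = -36)
(-167/E(-4, G(-4))*(-138))*h(O(1)) = (-167/14*(-138))*(-36) = (-167*1/14*(-138))*(-36) = -167/14*(-138)*(-36) = (11523/7)*(-36) = -414828/7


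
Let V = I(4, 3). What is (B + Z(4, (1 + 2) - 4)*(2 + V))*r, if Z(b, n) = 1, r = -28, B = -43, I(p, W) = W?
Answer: 1064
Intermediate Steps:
V = 3
(B + Z(4, (1 + 2) - 4)*(2 + V))*r = (-43 + 1*(2 + 3))*(-28) = (-43 + 1*5)*(-28) = (-43 + 5)*(-28) = -38*(-28) = 1064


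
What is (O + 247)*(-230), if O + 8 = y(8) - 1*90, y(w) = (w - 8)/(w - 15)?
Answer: -34270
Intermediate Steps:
y(w) = (-8 + w)/(-15 + w)
O = -98 (O = -8 + ((-8 + 8)/(-15 + 8) - 1*90) = -8 + (0/(-7) - 90) = -8 + (-⅐*0 - 90) = -8 + (0 - 90) = -8 - 90 = -98)
(O + 247)*(-230) = (-98 + 247)*(-230) = 149*(-230) = -34270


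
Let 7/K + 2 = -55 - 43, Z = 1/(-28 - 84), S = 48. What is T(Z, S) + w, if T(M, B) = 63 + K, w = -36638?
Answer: -3657507/100 ≈ -36575.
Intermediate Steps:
Z = -1/112 (Z = 1/(-112) = -1/112 ≈ -0.0089286)
K = -7/100 (K = 7/(-2 + (-55 - 43)) = 7/(-2 - 98) = 7/(-100) = 7*(-1/100) = -7/100 ≈ -0.070000)
T(M, B) = 6293/100 (T(M, B) = 63 - 7/100 = 6293/100)
T(Z, S) + w = 6293/100 - 36638 = -3657507/100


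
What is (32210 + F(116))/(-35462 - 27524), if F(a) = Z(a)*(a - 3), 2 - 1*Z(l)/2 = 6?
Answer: -1423/2863 ≈ -0.49703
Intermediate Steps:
Z(l) = -8 (Z(l) = 4 - 2*6 = 4 - 12 = -8)
F(a) = 24 - 8*a (F(a) = -8*(a - 3) = -8*(-3 + a) = 24 - 8*a)
(32210 + F(116))/(-35462 - 27524) = (32210 + (24 - 8*116))/(-35462 - 27524) = (32210 + (24 - 928))/(-62986) = (32210 - 904)*(-1/62986) = 31306*(-1/62986) = -1423/2863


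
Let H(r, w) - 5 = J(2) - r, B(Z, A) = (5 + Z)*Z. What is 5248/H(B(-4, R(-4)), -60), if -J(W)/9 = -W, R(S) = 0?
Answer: 5248/27 ≈ 194.37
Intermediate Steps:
J(W) = 9*W (J(W) = -(-9)*W = 9*W)
B(Z, A) = Z*(5 + Z)
H(r, w) = 23 - r (H(r, w) = 5 + (9*2 - r) = 5 + (18 - r) = 23 - r)
5248/H(B(-4, R(-4)), -60) = 5248/(23 - (-4)*(5 - 4)) = 5248/(23 - (-4)) = 5248/(23 - 1*(-4)) = 5248/(23 + 4) = 5248/27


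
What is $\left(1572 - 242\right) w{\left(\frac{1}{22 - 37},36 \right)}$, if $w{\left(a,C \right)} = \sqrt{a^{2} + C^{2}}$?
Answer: $\frac{4522 \sqrt{1009}}{3} \approx 47880.0$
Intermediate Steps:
$w{\left(a,C \right)} = \sqrt{C^{2} + a^{2}}$
$\left(1572 - 242\right) w{\left(\frac{1}{22 - 37},36 \right)} = \left(1572 - 242\right) \sqrt{36^{2} + \left(\frac{1}{22 - 37}\right)^{2}} = 1330 \sqrt{1296 + \left(\frac{1}{-15}\right)^{2}} = 1330 \sqrt{1296 + \left(- \frac{1}{15}\right)^{2}} = 1330 \sqrt{1296 + \frac{1}{225}} = 1330 \sqrt{\frac{291601}{225}} = 1330 \frac{17 \sqrt{1009}}{15} = \frac{4522 \sqrt{1009}}{3}$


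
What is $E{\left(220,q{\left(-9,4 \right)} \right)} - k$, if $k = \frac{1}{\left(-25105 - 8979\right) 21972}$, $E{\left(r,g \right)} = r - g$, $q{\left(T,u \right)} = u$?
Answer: $\frac{161761027969}{748893648} \approx 216.0$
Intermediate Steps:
$k = - \frac{1}{748893648}$ ($k = \frac{1}{-34084} \cdot \frac{1}{21972} = \left(- \frac{1}{34084}\right) \frac{1}{21972} = - \frac{1}{748893648} \approx -1.3353 \cdot 10^{-9}$)
$E{\left(220,q{\left(-9,4 \right)} \right)} - k = \left(220 - 4\right) - - \frac{1}{748893648} = \left(220 - 4\right) + \frac{1}{748893648} = 216 + \frac{1}{748893648} = \frac{161761027969}{748893648}$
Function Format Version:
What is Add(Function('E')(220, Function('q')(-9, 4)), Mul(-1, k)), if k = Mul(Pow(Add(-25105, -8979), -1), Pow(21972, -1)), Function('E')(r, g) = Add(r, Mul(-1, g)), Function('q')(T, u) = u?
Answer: Rational(161761027969, 748893648) ≈ 216.00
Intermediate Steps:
k = Rational(-1, 748893648) (k = Mul(Pow(-34084, -1), Rational(1, 21972)) = Mul(Rational(-1, 34084), Rational(1, 21972)) = Rational(-1, 748893648) ≈ -1.3353e-9)
Add(Function('E')(220, Function('q')(-9, 4)), Mul(-1, k)) = Add(Add(220, Mul(-1, 4)), Mul(-1, Rational(-1, 748893648))) = Add(Add(220, -4), Rational(1, 748893648)) = Add(216, Rational(1, 748893648)) = Rational(161761027969, 748893648)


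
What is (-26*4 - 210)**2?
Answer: 98596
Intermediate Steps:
(-26*4 - 210)**2 = (-104 - 210)**2 = (-314)**2 = 98596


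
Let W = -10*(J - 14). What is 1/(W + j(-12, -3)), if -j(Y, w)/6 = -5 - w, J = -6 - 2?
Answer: 1/232 ≈ 0.0043103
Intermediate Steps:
J = -8
j(Y, w) = 30 + 6*w (j(Y, w) = -6*(-5 - w) = 30 + 6*w)
W = 220 (W = -10*(-8 - 14) = -10*(-22) = 220)
1/(W + j(-12, -3)) = 1/(220 + (30 + 6*(-3))) = 1/(220 + (30 - 18)) = 1/(220 + 12) = 1/232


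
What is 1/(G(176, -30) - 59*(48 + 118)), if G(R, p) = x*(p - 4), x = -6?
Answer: -1/9590 ≈ -0.00010428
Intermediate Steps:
G(R, p) = 24 - 6*p (G(R, p) = -6*(p - 4) = -6*(-4 + p) = 24 - 6*p)
1/(G(176, -30) - 59*(48 + 118)) = 1/((24 - 6*(-30)) - 59*(48 + 118)) = 1/((24 + 180) - 59*166) = 1/(204 - 9794) = 1/(-9590) = -1/9590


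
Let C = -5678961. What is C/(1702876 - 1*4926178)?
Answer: 1892987/1074434 ≈ 1.7618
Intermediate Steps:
C/(1702876 - 1*4926178) = -5678961/(1702876 - 1*4926178) = -5678961/(1702876 - 4926178) = -5678961/(-3223302) = -5678961*(-1/3223302) = 1892987/1074434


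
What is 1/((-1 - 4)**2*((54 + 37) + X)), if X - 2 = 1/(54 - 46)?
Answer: 8/18625 ≈ 0.00042953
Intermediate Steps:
X = 17/8 (X = 2 + 1/(54 - 46) = 2 + 1/8 = 17/8 ≈ 2.1250)
1/((-1 - 4)**2*((54 + 37) + X)) = 1/((-1 - 4)**2*((54 + 37) + 17/8)) = 1/((-5)**2*(91 + 17/8)) = 1/(25*(745/8)) = 1/(18625/8) = 8/18625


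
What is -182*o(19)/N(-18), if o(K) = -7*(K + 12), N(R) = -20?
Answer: -19747/10 ≈ -1974.7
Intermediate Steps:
o(K) = -84 - 7*K (o(K) = -7*(12 + K) = -84 - 7*K)
-182*o(19)/N(-18) = -182*(-84 - 7*19)/(-20) = -182*(-84 - 133)*(-1)/20 = -(-39494)*(-1)/20 = -182*217/20 = -19747/10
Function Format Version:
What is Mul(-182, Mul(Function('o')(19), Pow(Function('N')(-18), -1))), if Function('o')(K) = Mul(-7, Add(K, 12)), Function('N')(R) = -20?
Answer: Rational(-19747, 10) ≈ -1974.7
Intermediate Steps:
Function('o')(K) = Add(-84, Mul(-7, K)) (Function('o')(K) = Mul(-7, Add(12, K)) = Add(-84, Mul(-7, K)))
Mul(-182, Mul(Function('o')(19), Pow(Function('N')(-18), -1))) = Mul(-182, Mul(Add(-84, Mul(-7, 19)), Pow(-20, -1))) = Mul(-182, Mul(Add(-84, -133), Rational(-1, 20))) = Mul(-182, Mul(-217, Rational(-1, 20))) = Mul(-182, Rational(217, 20)) = Rational(-19747, 10)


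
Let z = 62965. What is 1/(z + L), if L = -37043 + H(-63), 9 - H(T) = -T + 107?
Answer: 1/25761 ≈ 3.8818e-5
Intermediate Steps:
H(T) = -98 + T (H(T) = 9 - (-T + 107) = 9 - (107 - T) = 9 + (-107 + T) = -98 + T)
L = -37204 (L = -37043 + (-98 - 63) = -37043 - 161 = -37204)
1/(z + L) = 1/(62965 - 37204) = 1/25761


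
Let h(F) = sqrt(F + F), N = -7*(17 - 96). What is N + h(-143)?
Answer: 553 + I*sqrt(286) ≈ 553.0 + 16.912*I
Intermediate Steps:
N = 553 (N = -7*(-79) = 553)
h(F) = sqrt(2)*sqrt(F) (h(F) = sqrt(2*F) = sqrt(2)*sqrt(F))
N + h(-143) = 553 + sqrt(2)*sqrt(-143) = 553 + sqrt(2)*(I*sqrt(143)) = 553 + I*sqrt(286)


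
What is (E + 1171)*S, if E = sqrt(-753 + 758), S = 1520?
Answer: 1779920 + 1520*sqrt(5) ≈ 1.7833e+6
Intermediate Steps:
E = sqrt(5) ≈ 2.2361
(E + 1171)*S = (sqrt(5) + 1171)*1520 = (1171 + sqrt(5))*1520 = 1779920 + 1520*sqrt(5)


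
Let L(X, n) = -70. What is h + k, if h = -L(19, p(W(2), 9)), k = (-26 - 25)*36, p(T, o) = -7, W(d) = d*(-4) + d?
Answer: -1766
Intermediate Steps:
W(d) = -3*d (W(d) = -4*d + d = -3*d)
k = -1836 (k = -51*36 = -1836)
h = 70 (h = -1*(-70) = 70)
h + k = 70 - 1836 = -1766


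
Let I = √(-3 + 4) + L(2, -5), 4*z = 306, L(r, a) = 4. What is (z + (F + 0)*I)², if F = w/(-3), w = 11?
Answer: 121801/36 ≈ 3383.4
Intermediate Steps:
z = 153/2 (z = (¼)*306 = 153/2 ≈ 76.500)
F = -11/3 (F = 11/(-3) = 11*(-⅓) = -11/3 ≈ -3.6667)
I = 5 (I = √(-3 + 4) + 4 = √1 + 4 = 1 + 4 = 5)
(z + (F + 0)*I)² = (153/2 + (-11/3 + 0)*5)² = (153/2 - 11/3*5)² = (153/2 - 55/3)² = (349/6)² = 121801/36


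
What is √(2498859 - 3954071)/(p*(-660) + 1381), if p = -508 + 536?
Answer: -2*I*√363803/17099 ≈ -0.070549*I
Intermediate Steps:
p = 28
√(2498859 - 3954071)/(p*(-660) + 1381) = √(2498859 - 3954071)/(28*(-660) + 1381) = √(-1455212)/(-18480 + 1381) = (2*I*√363803)/(-17099) = (2*I*√363803)*(-1/17099) = -2*I*√363803/17099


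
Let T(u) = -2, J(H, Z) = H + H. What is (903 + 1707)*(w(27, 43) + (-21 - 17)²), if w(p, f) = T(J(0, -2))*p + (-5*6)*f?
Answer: 261000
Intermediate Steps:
J(H, Z) = 2*H
w(p, f) = -30*f - 2*p (w(p, f) = -2*p + (-5*6)*f = -2*p - 30*f = -30*f - 2*p)
(903 + 1707)*(w(27, 43) + (-21 - 17)²) = (903 + 1707)*((-30*43 - 2*27) + (-21 - 17)²) = 2610*((-1290 - 54) + (-38)²) = 2610*(-1344 + 1444) = 2610*100 = 261000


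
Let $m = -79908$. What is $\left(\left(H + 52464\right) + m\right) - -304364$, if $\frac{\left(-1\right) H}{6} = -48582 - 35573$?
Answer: $781850$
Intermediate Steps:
$H = 504930$ ($H = - 6 \left(-48582 - 35573\right) = \left(-6\right) \left(-84155\right) = 504930$)
$\left(\left(H + 52464\right) + m\right) - -304364 = \left(\left(504930 + 52464\right) - 79908\right) - -304364 = \left(557394 - 79908\right) + 304364 = 477486 + 304364 = 781850$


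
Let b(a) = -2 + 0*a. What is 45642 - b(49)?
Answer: 45644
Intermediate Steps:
b(a) = -2 (b(a) = -2 + 0 = -2)
45642 - b(49) = 45642 - 1*(-2) = 45642 + 2 = 45644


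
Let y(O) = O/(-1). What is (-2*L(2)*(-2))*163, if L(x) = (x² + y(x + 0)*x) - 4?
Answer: -2608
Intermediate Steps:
y(O) = -O (y(O) = O*(-1) = -O)
L(x) = -4 (L(x) = (x² + (-(x + 0))*x) - 4 = (x² + (-x)*x) - 4 = (x² - x²) - 4 = 0 - 4 = -4)
(-2*L(2)*(-2))*163 = (-2*(-4)*(-2))*163 = (8*(-2))*163 = -16*163 = -2608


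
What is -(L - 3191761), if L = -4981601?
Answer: 8173362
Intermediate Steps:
-(L - 3191761) = -(-4981601 - 3191761) = -1*(-8173362) = 8173362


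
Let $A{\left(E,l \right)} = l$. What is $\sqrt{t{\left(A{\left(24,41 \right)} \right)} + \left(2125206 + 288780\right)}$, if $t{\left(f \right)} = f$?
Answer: $\sqrt{2414027} \approx 1553.7$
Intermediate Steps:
$\sqrt{t{\left(A{\left(24,41 \right)} \right)} + \left(2125206 + 288780\right)} = \sqrt{41 + \left(2125206 + 288780\right)} = \sqrt{41 + 2413986} = \sqrt{2414027}$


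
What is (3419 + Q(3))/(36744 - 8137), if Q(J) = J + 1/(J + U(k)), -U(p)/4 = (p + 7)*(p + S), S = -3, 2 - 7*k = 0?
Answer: 13766755/115085961 ≈ 0.11962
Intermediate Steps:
k = 2/7 (k = 2/7 - 1/7*0 = 2/7 + 0 = 2/7 ≈ 0.28571)
U(p) = -4*(-3 + p)*(7 + p) (U(p) = -4*(p + 7)*(p - 3) = -4*(7 + p)*(-3 + p) = -4*(-3 + p)*(7 + p))
Q(J) = J + 1/(3876/49 + J) (Q(J) = J + 1/(J + (84 - 16*2/7 - 4*(2/7)**2)) = J + 1/(J + (84 - 32/7 - 4*4/49)) = J + 1/(J + (84 - 32/7 - 16/49)) = J + 1/(J + 3876/49) = J + 1/(3876/49 + J))
(3419 + Q(3))/(36744 - 8137) = (3419 + (49 + 49*3**2 + 3876*3)/(3876 + 49*3))/(36744 - 8137) = (3419 + (49 + 49*9 + 11628)/(3876 + 147))/28607 = (3419 + (49 + 441 + 11628)/4023)*(1/28607) = (3419 + (1/4023)*12118)*(1/28607) = (3419 + 12118/4023)*(1/28607) = (13766755/4023)*(1/28607) = 13766755/115085961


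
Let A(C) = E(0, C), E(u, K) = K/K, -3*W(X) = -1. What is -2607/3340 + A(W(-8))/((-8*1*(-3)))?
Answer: -14807/20040 ≈ -0.73887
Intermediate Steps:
W(X) = ⅓ (W(X) = -⅓*(-1) = ⅓)
E(u, K) = 1
A(C) = 1
-2607/3340 + A(W(-8))/((-8*1*(-3))) = -2607/3340 + 1/(-8*1*(-3)) = -2607*1/3340 + 1/(-8*(-3)) = -2607/3340 + 1/24 = -14807/20040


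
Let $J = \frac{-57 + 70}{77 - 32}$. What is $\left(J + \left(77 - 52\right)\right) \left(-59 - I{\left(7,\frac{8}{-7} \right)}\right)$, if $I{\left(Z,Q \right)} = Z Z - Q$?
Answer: $- \frac{869432}{315} \approx -2760.1$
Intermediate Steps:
$J = \frac{13}{45} \approx 0.28889$
$I{\left(Z,Q \right)} = Z^{2} - Q$
$\left(J + \left(77 - 52\right)\right) \left(-59 - I{\left(7,\frac{8}{-7} \right)}\right) = \left(\frac{13}{45} + \left(77 - 52\right)\right) \left(-59 - \left(7^{2} - \frac{8}{-7}\right)\right) = \left(\frac{13}{45} + \left(77 - 52\right)\right) \left(-59 - \left(49 - 8 \left(- \frac{1}{7}\right)\right)\right) = \left(\frac{13}{45} + 25\right) \left(-59 - \left(49 - - \frac{8}{7}\right)\right) = \frac{1138 \left(-59 - \left(49 + \frac{8}{7}\right)\right)}{45} = \frac{1138 \left(-59 - \frac{351}{7}\right)}{45} = \frac{1138}{45} \left(- \frac{764}{7}\right) = - \frac{869432}{315}$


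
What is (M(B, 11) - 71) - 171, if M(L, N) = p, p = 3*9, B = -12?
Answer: -215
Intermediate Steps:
p = 27
M(L, N) = 27
(M(B, 11) - 71) - 171 = (27 - 71) - 171 = -44 - 171 = -215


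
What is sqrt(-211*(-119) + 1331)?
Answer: 2*sqrt(6610) ≈ 162.60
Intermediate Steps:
sqrt(-211*(-119) + 1331) = sqrt(25109 + 1331) = sqrt(26440) = 2*sqrt(6610)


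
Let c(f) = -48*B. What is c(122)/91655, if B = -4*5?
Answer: 192/18331 ≈ 0.010474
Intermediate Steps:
B = -20
c(f) = 960 (c(f) = -48*(-20) = 960)
c(122)/91655 = 960/91655 = 960*(1/91655) = 192/18331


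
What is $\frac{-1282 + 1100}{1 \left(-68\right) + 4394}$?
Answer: $- \frac{13}{309} \approx -0.042071$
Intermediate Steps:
$\frac{-1282 + 1100}{1 \left(-68\right) + 4394} = - \frac{182}{-68 + 4394} = - \frac{182}{4326} = \left(-182\right) \frac{1}{4326} = - \frac{13}{309}$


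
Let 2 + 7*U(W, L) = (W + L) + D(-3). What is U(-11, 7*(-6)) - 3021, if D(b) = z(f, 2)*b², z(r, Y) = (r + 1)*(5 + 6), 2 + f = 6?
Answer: -20707/7 ≈ -2958.1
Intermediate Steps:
f = 4 (f = -2 + 6 = 4)
z(r, Y) = 11 + 11*r (z(r, Y) = (1 + r)*11 = 11 + 11*r)
D(b) = 55*b² (D(b) = (11 + 11*4)*b² = (11 + 44)*b² = 55*b²)
U(W, L) = 493/7 + L/7 + W/7 (U(W, L) = -2/7 + ((W + L) + 55*(-3)²)/7 = -2/7 + ((L + W) + 55*9)/7 = -2/7 + ((L + W) + 495)/7 = -2/7 + (495 + L + W)/7 = -2/7 + (495/7 + L/7 + W/7) = 493/7 + L/7 + W/7)
U(-11, 7*(-6)) - 3021 = (493/7 + (7*(-6))/7 + (⅐)*(-11)) - 3021 = (493/7 + (⅐)*(-42) - 11/7) - 3021 = (493/7 - 6 - 11/7) - 3021 = 440/7 - 3021 = -20707/7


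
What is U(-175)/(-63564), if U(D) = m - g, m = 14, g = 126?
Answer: 28/15891 ≈ 0.0017620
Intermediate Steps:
U(D) = -112 (U(D) = 14 - 1*126 = 14 - 126 = -112)
U(-175)/(-63564) = -112/(-63564) = -112*(-1/63564) = 28/15891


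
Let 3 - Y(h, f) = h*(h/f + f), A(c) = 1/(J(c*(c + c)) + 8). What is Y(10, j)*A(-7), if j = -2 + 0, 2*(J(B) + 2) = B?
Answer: 73/55 ≈ 1.3273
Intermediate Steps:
J(B) = -2 + B/2
A(c) = 1/(6 + c**2) (A(c) = 1/((-2 + (c*(c + c))/2) + 8) = 1/((-2 + (c*(2*c))/2) + 8) = 1/((-2 + (2*c**2)/2) + 8) = 1/((-2 + c**2) + 8) = 1/(6 + c**2))
j = -2
Y(h, f) = 3 - h*(f + h/f) (Y(h, f) = 3 - h*(h/f + f) = 3 - h*(f + h/f))
Y(10, j)*A(-7) = (3 - 1*(-2)*10 - 1*10**2/(-2))/(6 + (-7)**2) = (3 + 20 - 1*(-1/2)*100)/(6 + 49) = (3 + 20 + 50)/55 = 73*(1/55) = 73/55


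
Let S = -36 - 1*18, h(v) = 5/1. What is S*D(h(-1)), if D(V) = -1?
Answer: 54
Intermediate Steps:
h(v) = 5 (h(v) = 5*1 = 5)
S = -54 (S = -36 - 18 = -54)
S*D(h(-1)) = -54*(-1) = 54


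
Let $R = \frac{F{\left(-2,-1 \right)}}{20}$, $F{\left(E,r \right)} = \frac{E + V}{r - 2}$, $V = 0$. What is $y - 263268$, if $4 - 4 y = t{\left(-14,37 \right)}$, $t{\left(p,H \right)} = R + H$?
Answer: $- \frac{31593151}{120} \approx -2.6328 \cdot 10^{5}$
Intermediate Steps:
$F{\left(E,r \right)} = \frac{E}{-2 + r}$ ($F{\left(E,r \right)} = \frac{E + 0}{r - 2} = \frac{E}{-2 + r}$)
$R = \frac{1}{30}$ ($R = \frac{\left(-2\right) \frac{1}{-2 - 1}}{20} = - \frac{2}{-3} \cdot \frac{1}{20} = \left(-2\right) \left(- \frac{1}{3}\right) \frac{1}{20} = \frac{2}{3} \cdot \frac{1}{20} = \frac{1}{30} \approx 0.033333$)
$t{\left(p,H \right)} = \frac{1}{30} + H$
$y = - \frac{991}{120}$ ($y = 1 - \frac{\frac{1}{30} + 37}{4} = 1 - \frac{1111}{120} = - \frac{991}{120} \approx -8.2583$)
$y - 263268 = - \frac{991}{120} - 263268 = - \frac{31593151}{120}$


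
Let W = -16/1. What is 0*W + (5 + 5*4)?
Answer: 25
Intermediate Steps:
W = -16 (W = -16*1 = -16)
0*W + (5 + 5*4) = 0*(-16) + (5 + 5*4) = 0 + (5 + 20) = 0 + 25 = 25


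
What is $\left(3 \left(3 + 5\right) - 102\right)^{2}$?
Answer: $6084$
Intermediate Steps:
$\left(3 \left(3 + 5\right) - 102\right)^{2} = \left(3 \cdot 8 - 102\right)^{2} = \left(24 - 102\right)^{2} = \left(-78\right)^{2} = 6084$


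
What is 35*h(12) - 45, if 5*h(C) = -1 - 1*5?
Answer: -87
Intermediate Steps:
h(C) = -6/5 (h(C) = (-1 - 1*5)/5 = (-1 - 5)/5 = (⅕)*(-6) = -6/5)
35*h(12) - 45 = 35*(-6/5) - 45 = -42 - 45 = -87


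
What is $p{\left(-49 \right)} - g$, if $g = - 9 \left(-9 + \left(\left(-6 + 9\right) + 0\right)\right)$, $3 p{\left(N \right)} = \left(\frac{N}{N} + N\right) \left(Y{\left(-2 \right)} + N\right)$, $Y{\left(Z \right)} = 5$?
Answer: $650$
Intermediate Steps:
$p{\left(N \right)} = \frac{\left(1 + N\right) \left(5 + N\right)}{3}$ ($p{\left(N \right)} = \frac{\left(\frac{N}{N} + N\right) \left(5 + N\right)}{3} = \frac{\left(1 + N\right) \left(5 + N\right)}{3}$)
$g = 54$ ($g = - 9 \left(-9 + \left(3 + 0\right)\right) = - 9 \left(-9 + 3\right) = \left(-9\right) \left(-6\right) = 54$)
$p{\left(-49 \right)} - g = \left(\frac{5}{3} + 2 \left(-49\right) + \frac{\left(-49\right)^{2}}{3}\right) - 54 = \left(\frac{5}{3} - 98 + \frac{1}{3} \cdot 2401\right) - 54 = \left(\frac{5}{3} - 98 + \frac{2401}{3}\right) - 54 = 704 - 54 = 650$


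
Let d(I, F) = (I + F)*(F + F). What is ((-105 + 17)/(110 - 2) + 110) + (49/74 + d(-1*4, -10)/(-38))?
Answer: 3890305/37962 ≈ 102.48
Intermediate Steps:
d(I, F) = 2*F*(F + I) (d(I, F) = (F + I)*(2*F) = 2*F*(F + I))
((-105 + 17)/(110 - 2) + 110) + (49/74 + d(-1*4, -10)/(-38)) = ((-105 + 17)/(110 - 2) + 110) + (49/74 + (2*(-10)*(-10 - 1*4))/(-38)) = (-88/108 + 110) + (49*(1/74) + (2*(-10)*(-10 - 4))*(-1/38)) = (-88*1/108 + 110) + (49/74 + (2*(-10)*(-14))*(-1/38)) = (-22/27 + 110) + (49/74 + 280*(-1/38)) = 2948/27 + (49/74 - 140/19) = 2948/27 - 9429/1406 = 3890305/37962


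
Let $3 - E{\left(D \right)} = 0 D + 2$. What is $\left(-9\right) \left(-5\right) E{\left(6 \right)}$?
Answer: $45$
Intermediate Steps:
$E{\left(D \right)} = 1$ ($E{\left(D \right)} = 3 - \left(0 D + 2\right) = 3 - \left(0 + 2\right) = 3 - 2 = 1$)
$\left(-9\right) \left(-5\right) E{\left(6 \right)} = \left(-9\right) \left(-5\right) 1 = 45 \cdot 1 = 45$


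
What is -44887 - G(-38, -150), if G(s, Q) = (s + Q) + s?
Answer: -44661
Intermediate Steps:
G(s, Q) = Q + 2*s (G(s, Q) = (Q + s) + s = Q + 2*s)
-44887 - G(-38, -150) = -44887 - (-150 + 2*(-38)) = -44887 - (-150 - 76) = -44887 - 1*(-226) = -44887 + 226 = -44661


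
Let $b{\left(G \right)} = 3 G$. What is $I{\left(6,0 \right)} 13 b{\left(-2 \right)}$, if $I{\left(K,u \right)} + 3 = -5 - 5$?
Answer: $1014$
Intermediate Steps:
$I{\left(K,u \right)} = -13$ ($I{\left(K,u \right)} = -3 - 10 = -13$)
$I{\left(6,0 \right)} 13 b{\left(-2 \right)} = \left(-13\right) 13 \cdot 3 \left(-2\right) = \left(-169\right) \left(-6\right) = 1014$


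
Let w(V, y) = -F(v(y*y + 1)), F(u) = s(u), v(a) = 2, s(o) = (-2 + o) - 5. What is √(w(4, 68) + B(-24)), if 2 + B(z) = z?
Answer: I*√21 ≈ 4.5826*I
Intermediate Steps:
B(z) = -2 + z
s(o) = -7 + o
F(u) = -7 + u
w(V, y) = 5 (w(V, y) = -(-7 + 2) = -1*(-5) = 5)
√(w(4, 68) + B(-24)) = √(5 + (-2 - 24)) = √(5 - 26) = √(-21) = I*√21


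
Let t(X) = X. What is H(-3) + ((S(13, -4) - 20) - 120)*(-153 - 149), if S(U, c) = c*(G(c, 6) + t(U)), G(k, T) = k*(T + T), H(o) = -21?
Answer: -21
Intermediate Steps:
G(k, T) = 2*T*k (G(k, T) = k*(2*T) = 2*T*k)
S(U, c) = c*(U + 12*c) (S(U, c) = c*(2*6*c + U) = c*(12*c + U) = c*(U + 12*c))
H(-3) + ((S(13, -4) - 20) - 120)*(-153 - 149) = -21 + ((-4*(13 + 12*(-4)) - 20) - 120)*(-153 - 149) = -21 + ((-4*(13 - 48) - 20) - 120)*(-302) = -21 + ((-4*(-35) - 20) - 120)*(-302) = -21 + ((140 - 20) - 120)*(-302) = -21 + (120 - 120)*(-302) = -21 + 0*(-302) = -21 + 0 = -21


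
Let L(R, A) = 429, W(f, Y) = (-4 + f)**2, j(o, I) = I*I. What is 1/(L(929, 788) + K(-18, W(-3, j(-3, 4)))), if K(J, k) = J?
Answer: 1/411 ≈ 0.0024331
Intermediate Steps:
j(o, I) = I**2
1/(L(929, 788) + K(-18, W(-3, j(-3, 4)))) = 1/(429 - 18) = 1/411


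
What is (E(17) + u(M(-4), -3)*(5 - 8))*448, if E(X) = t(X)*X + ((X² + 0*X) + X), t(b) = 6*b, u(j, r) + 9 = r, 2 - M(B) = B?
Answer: 930048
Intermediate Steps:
M(B) = 2 - B
u(j, r) = -9 + r
E(X) = X + 7*X² (E(X) = (6*X)*X + ((X² + 0*X) + X) = 6*X² + ((X² + 0) + X) = 6*X² + (X² + X) = 6*X² + (X + X²) = X + 7*X²)
(E(17) + u(M(-4), -3)*(5 - 8))*448 = (17*(1 + 7*17) + (-9 - 3)*(5 - 8))*448 = (17*(1 + 119) - 12*(-3))*448 = (17*120 + 36)*448 = (2040 + 36)*448 = 2076*448 = 930048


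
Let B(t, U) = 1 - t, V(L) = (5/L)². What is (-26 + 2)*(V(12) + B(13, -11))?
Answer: 1703/6 ≈ 283.83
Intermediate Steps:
V(L) = 25/L²
(-26 + 2)*(V(12) + B(13, -11)) = (-26 + 2)*(25/12² + (1 - 1*13)) = -24*(25*(1/144) + (1 - 13)) = -24*(25/144 - 12) = -24*(-1703/144) = 1703/6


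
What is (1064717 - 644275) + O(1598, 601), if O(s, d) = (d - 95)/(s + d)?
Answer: 924552464/2199 ≈ 4.2044e+5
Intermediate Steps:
O(s, d) = (-95 + d)/(d + s)
(1064717 - 644275) + O(1598, 601) = (1064717 - 644275) + (-95 + 601)/(601 + 1598) = 420442 + 506/2199 = 924552464/2199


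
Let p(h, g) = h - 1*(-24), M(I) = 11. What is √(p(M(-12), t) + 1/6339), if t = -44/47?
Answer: √1406408574/6339 ≈ 5.9161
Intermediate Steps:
t = -44/47 (t = -44*1/47 = -44/47 ≈ -0.93617)
p(h, g) = 24 + h (p(h, g) = h + 24 = 24 + h)
√(p(M(-12), t) + 1/6339) = √((24 + 11) + 1/6339) = √(35 + 1/6339) = √(221866/6339) = √1406408574/6339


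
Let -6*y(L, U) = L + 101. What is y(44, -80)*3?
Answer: -145/2 ≈ -72.500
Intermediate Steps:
y(L, U) = -101/6 - L/6 (y(L, U) = -(L + 101)/6 = -(101 + L)/6 = -101/6 - L/6)
y(44, -80)*3 = (-101/6 - ⅙*44)*3 = (-101/6 - 22/3)*3 = -145/6*3 = -145/2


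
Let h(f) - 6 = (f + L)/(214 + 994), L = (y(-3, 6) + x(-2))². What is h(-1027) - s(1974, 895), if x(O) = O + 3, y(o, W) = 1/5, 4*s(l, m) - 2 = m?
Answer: -6616789/30200 ≈ -219.10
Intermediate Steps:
s(l, m) = ½ + m/4
y(o, W) = ⅕
x(O) = 3 + O
L = 36/25 (L = (⅕ + (3 - 2))² = (⅕ + 1)² = (6/5)² = 36/25 ≈ 1.4400)
h(f) = 45309/7550 + f/1208 (h(f) = 6 + (f + 36/25)/(214 + 994) = 6 + (36/25 + f)/1208 = 6 + (36/25 + f)*(1/1208) = 6 + (9/7550 + f/1208) = 45309/7550 + f/1208)
h(-1027) - s(1974, 895) = (45309/7550 + (1/1208)*(-1027)) - (½ + (¼)*895) = (45309/7550 - 1027/1208) - (½ + 895/4) = 155561/30200 - 1*897/4 = 155561/30200 - 897/4 = -6616789/30200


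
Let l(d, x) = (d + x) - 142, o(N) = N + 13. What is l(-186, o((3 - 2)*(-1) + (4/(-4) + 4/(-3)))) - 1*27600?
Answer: -83755/3 ≈ -27918.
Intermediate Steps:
o(N) = 13 + N
l(d, x) = -142 + d + x
l(-186, o((3 - 2)*(-1) + (4/(-4) + 4/(-3)))) - 1*27600 = (-142 - 186 + (13 + ((3 - 2)*(-1) + (4/(-4) + 4/(-3))))) - 1*27600 = (-142 - 186 + (13 + (1*(-1) + (4*(-¼) + 4*(-⅓))))) - 27600 = (-142 - 186 + (13 + (-1 + (-1 - 4/3)))) - 27600 = (-142 - 186 + (13 + (-1 - 7/3))) - 27600 = (-142 - 186 + (13 - 10/3)) - 27600 = (-142 - 186 + 29/3) - 27600 = -955/3 - 27600 = -83755/3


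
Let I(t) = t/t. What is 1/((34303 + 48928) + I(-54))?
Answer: 1/83232 ≈ 1.2015e-5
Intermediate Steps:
I(t) = 1
1/((34303 + 48928) + I(-54)) = 1/((34303 + 48928) + 1) = 1/(83231 + 1) = 1/83232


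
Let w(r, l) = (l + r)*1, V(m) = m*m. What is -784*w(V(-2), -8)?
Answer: 3136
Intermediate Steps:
V(m) = m²
w(r, l) = l + r
-784*w(V(-2), -8) = -784*(-8 + (-2)²) = -784*(-8 + 4) = -784*(-4) = 3136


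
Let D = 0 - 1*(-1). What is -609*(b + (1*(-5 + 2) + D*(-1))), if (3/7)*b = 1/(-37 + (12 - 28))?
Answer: 130529/53 ≈ 2462.8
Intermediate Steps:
D = 1 (D = 0 + 1 = 1)
b = -7/159 (b = 7/(3*(-37 + (12 - 28))) = 7/(3*(-37 - 16)) = (7/3)/(-53) = (7/3)*(-1/53) = -7/159 ≈ -0.044025)
-609*(b + (1*(-5 + 2) + D*(-1))) = -609*(-7/159 + (1*(-5 + 2) + 1*(-1))) = -609*(-7/159 + (1*(-3) - 1)) = -609*(-7/159 + (-3 - 1)) = -609*(-7/159 - 4) = -609*(-643/159) = 130529/53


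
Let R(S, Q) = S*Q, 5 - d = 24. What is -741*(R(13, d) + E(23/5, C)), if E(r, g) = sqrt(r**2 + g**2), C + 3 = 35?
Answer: 183027 - 741*sqrt(26129)/5 ≈ 1.5907e+5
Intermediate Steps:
C = 32 (C = -3 + 35 = 32)
d = -19 (d = 5 - 1*24 = 5 - 24 = -19)
R(S, Q) = Q*S
E(r, g) = sqrt(g**2 + r**2)
-741*(R(13, d) + E(23/5, C)) = -741*(-19*13 + sqrt(32**2 + (23/5)**2)) = -741*(-247 + sqrt(1024 + (23*(1/5))**2)) = -741*(-247 + sqrt(1024 + (23/5)**2)) = -741*(-247 + sqrt(1024 + 529/25)) = -741*(-247 + sqrt(26129/25)) = -741*(-247 + sqrt(26129)/5) = 183027 - 741*sqrt(26129)/5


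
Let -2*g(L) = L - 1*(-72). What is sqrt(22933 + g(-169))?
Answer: 3*sqrt(10214)/2 ≈ 151.60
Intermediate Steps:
g(L) = -36 - L/2 (g(L) = -(L - 1*(-72))/2 = -(L + 72)/2 = -(72 + L)/2 = -36 - L/2)
sqrt(22933 + g(-169)) = sqrt(22933 + (-36 - 1/2*(-169))) = sqrt(22933 + (-36 + 169/2)) = sqrt(22933 + 97/2) = sqrt(45963/2) = 3*sqrt(10214)/2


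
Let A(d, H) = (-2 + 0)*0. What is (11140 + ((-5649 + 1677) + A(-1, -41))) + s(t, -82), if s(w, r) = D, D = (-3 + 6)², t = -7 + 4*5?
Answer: 7177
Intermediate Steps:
A(d, H) = 0 (A(d, H) = -2*0 = 0)
t = 13 (t = -7 + 20 = 13)
D = 9 (D = 3² = 9)
s(w, r) = 9
(11140 + ((-5649 + 1677) + A(-1, -41))) + s(t, -82) = (11140 + ((-5649 + 1677) + 0)) + 9 = (11140 + (-3972 + 0)) + 9 = (11140 - 3972) + 9 = 7168 + 9 = 7177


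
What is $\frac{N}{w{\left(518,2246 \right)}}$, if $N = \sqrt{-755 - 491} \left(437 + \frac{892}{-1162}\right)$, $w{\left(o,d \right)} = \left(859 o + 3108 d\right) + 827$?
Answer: $\frac{253451 i \sqrt{1246}}{4314713417} \approx 0.0020735 i$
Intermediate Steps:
$w{\left(o,d \right)} = 827 + 859 o + 3108 d$
$N = \frac{253451 i \sqrt{1246}}{581}$ ($N = \sqrt{-1246} \left(437 + 892 \left(- \frac{1}{1162}\right)\right) = i \sqrt{1246} \left(437 - \frac{446}{581}\right) = i \sqrt{1246} \cdot \frac{253451}{581} = \frac{253451 i \sqrt{1246}}{581} \approx 15398.0 i$)
$\frac{N}{w{\left(518,2246 \right)}} = \frac{\frac{253451}{581} i \sqrt{1246}}{827 + 859 \cdot 518 + 3108 \cdot 2246} = \frac{\frac{253451}{581} i \sqrt{1246}}{827 + 444962 + 6980568} = \frac{\frac{253451}{581} i \sqrt{1246}}{7426357} = \frac{253451 i \sqrt{1246}}{581} \cdot \frac{1}{7426357} = \frac{253451 i \sqrt{1246}}{4314713417}$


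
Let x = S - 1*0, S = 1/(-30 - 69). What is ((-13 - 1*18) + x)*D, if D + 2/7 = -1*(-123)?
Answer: -2637130/693 ≈ -3805.4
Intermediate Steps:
D = 859/7 (D = -2/7 - 1*(-123) = -2/7 + 123 = 859/7 ≈ 122.71)
S = -1/99 (S = 1/(-99) = -1/99 ≈ -0.010101)
x = -1/99 (x = -1/99 - 1*0 = -1/99 + 0 = -1/99 ≈ -0.010101)
((-13 - 1*18) + x)*D = ((-13 - 1*18) - 1/99)*(859/7) = ((-13 - 18) - 1/99)*(859/7) = (-31 - 1/99)*(859/7) = -3070/99*859/7 = -2637130/693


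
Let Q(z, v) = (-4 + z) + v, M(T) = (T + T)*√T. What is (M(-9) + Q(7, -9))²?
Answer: -2880 + 648*I ≈ -2880.0 + 648.0*I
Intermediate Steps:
M(T) = 2*T^(3/2) (M(T) = (2*T)*√T = 2*T^(3/2))
Q(z, v) = -4 + v + z
(M(-9) + Q(7, -9))² = (2*(-9)^(3/2) + (-4 - 9 + 7))² = (2*(-27*I) - 6)² = (-54*I - 6)² = (-6 - 54*I)²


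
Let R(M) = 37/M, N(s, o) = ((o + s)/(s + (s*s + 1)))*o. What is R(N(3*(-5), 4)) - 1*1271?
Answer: -63731/44 ≈ -1448.4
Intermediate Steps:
N(s, o) = o*(o + s)/(1 + s + s²) (N(s, o) = ((o + s)/(s + (s² + 1)))*o = ((o + s)/(s + (1 + s²)))*o = ((o + s)/(1 + s + s²))*o = o*(o + s)/(1 + s + s²))
R(N(3*(-5), 4)) - 1*1271 = 37/((4*(4 + 3*(-5))/(1 + 3*(-5) + (3*(-5))²))) - 1*1271 = 37/((4*(4 - 15)/(1 - 15 + (-15)²))) - 1271 = 37/((4*(-11)/(1 - 15 + 225))) - 1271 = 37/((4*(-11)/211)) - 1271 = 37/((4*(1/211)*(-11))) - 1271 = 37/(-44/211) - 1271 = 37*(-211/44) - 1271 = -7807/44 - 1271 = -63731/44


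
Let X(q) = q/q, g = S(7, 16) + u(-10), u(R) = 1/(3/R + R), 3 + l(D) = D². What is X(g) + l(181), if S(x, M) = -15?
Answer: 32759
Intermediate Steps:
l(D) = -3 + D²
u(R) = 1/(R + 3/R)
g = -1555/103 (g = -15 - 10/(3 + (-10)²) = -15 - 10/(3 + 100) = -15 - 10/103 = -1555/103 ≈ -15.097)
X(q) = 1
X(g) + l(181) = 1 + (-3 + 181²) = 1 + (-3 + 32761) = 1 + 32758 = 32759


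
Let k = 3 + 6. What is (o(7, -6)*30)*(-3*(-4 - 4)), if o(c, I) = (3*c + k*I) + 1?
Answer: -23040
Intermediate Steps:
k = 9
o(c, I) = 1 + 3*c + 9*I (o(c, I) = (3*c + 9*I) + 1 = 1 + 3*c + 9*I)
(o(7, -6)*30)*(-3*(-4 - 4)) = ((1 + 3*7 + 9*(-6))*30)*(-3*(-4 - 4)) = ((1 + 21 - 54)*30)*(-3*(-8)) = -32*30*24 = -960*24 = -23040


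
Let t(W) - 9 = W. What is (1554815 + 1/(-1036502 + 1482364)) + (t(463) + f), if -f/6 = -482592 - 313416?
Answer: 2822901685771/445862 ≈ 6.3313e+6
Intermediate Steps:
f = 4776048 (f = -6*(-482592 - 313416) = -6*(-796008) = 4776048)
t(W) = 9 + W
(1554815 + 1/(-1036502 + 1482364)) + (t(463) + f) = (1554815 + 1/(-1036502 + 1482364)) + ((9 + 463) + 4776048) = (1554815 + 1/445862) + (472 + 4776048) = (1554815 + 1/445862) + 4776520 = 693232925531/445862 + 4776520 = 2822901685771/445862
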